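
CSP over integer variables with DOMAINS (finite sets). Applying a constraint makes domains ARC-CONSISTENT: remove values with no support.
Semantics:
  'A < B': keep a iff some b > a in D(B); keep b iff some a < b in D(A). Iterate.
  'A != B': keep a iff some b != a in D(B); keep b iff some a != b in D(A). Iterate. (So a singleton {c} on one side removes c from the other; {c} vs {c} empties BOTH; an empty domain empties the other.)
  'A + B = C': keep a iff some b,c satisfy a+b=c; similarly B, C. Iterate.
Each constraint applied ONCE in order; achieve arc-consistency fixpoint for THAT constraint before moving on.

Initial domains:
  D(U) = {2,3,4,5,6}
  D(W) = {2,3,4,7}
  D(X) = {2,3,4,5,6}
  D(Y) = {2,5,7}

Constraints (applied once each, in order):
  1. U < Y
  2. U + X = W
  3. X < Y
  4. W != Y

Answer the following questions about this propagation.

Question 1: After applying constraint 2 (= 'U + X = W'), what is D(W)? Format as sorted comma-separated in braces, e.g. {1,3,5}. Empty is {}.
Answer: {4,7}

Derivation:
Constraint 1 (U < Y) on D(U)={2,3,4,5,6} D(Y)={2,5,7}: Y {2,5,7}->{5,7}
Constraint 2 (U + X = W) on D(U)={2,3,4,5,6} D(X)={2,3,4,5,6} D(W)={2,3,4,7}: U {2,3,4,5,6}->{2,3,4,5}; X {2,3,4,5,6}->{2,3,4,5}; W {2,3,4,7}->{4,7}
So after constraint 2: D(W) = {4,7}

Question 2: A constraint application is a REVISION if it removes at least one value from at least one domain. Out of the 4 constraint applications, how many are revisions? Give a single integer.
Constraint 1 (U < Y) on D(U)={2,3,4,5,6} D(Y)={2,5,7}: Y {2,5,7}->{5,7} => REVISION
Constraint 2 (U + X = W) on D(U)={2,3,4,5,6} D(X)={2,3,4,5,6} D(W)={2,3,4,7}: U {2,3,4,5,6}->{2,3,4,5}; X {2,3,4,5,6}->{2,3,4,5}; W {2,3,4,7}->{4,7} => REVISION
Constraint 3 (X < Y) on D(X)={2,3,4,5} D(Y)={5,7}: no change => not a revision
Constraint 4 (W != Y) on D(W)={4,7} D(Y)={5,7}: no change => not a revision
Total revisions = 2

Answer: 2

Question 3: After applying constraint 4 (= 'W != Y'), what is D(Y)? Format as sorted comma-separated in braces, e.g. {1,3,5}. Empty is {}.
Answer: {5,7}

Derivation:
Constraint 1 (U < Y) on D(U)={2,3,4,5,6} D(Y)={2,5,7}: Y {2,5,7}->{5,7}
Constraint 2 (U + X = W) on D(U)={2,3,4,5,6} D(X)={2,3,4,5,6} D(W)={2,3,4,7}: U {2,3,4,5,6}->{2,3,4,5}; X {2,3,4,5,6}->{2,3,4,5}; W {2,3,4,7}->{4,7}
Constraint 3 (X < Y) on D(X)={2,3,4,5} D(Y)={5,7}: no change
Constraint 4 (W != Y) on D(W)={4,7} D(Y)={5,7}: no change
So after constraint 4: D(Y) = {5,7}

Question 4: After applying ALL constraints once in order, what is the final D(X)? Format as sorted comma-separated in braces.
Answer: {2,3,4,5}

Derivation:
Constraint 1 (U < Y) on D(U)={2,3,4,5,6} D(Y)={2,5,7}: Y {2,5,7}->{5,7}
Constraint 2 (U + X = W) on D(U)={2,3,4,5,6} D(X)={2,3,4,5,6} D(W)={2,3,4,7}: U {2,3,4,5,6}->{2,3,4,5}; X {2,3,4,5,6}->{2,3,4,5}; W {2,3,4,7}->{4,7}
Constraint 3 (X < Y) on D(X)={2,3,4,5} D(Y)={5,7}: no change
Constraint 4 (W != Y) on D(W)={4,7} D(Y)={5,7}: no change
So after all 4 constraints: D(X) = {2,3,4,5}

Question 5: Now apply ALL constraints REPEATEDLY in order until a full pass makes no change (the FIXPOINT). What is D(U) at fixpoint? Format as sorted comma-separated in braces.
pass 0 (initial): D(U)={2,3,4,5,6}
pass 1: U {2,3,4,5,6}->{2,3,4,5}; W {2,3,4,7}->{4,7}; X {2,3,4,5,6}->{2,3,4,5}; Y {2,5,7}->{5,7}
pass 2: no change
Fixpoint after 2 passes: D(U) = {2,3,4,5}

Answer: {2,3,4,5}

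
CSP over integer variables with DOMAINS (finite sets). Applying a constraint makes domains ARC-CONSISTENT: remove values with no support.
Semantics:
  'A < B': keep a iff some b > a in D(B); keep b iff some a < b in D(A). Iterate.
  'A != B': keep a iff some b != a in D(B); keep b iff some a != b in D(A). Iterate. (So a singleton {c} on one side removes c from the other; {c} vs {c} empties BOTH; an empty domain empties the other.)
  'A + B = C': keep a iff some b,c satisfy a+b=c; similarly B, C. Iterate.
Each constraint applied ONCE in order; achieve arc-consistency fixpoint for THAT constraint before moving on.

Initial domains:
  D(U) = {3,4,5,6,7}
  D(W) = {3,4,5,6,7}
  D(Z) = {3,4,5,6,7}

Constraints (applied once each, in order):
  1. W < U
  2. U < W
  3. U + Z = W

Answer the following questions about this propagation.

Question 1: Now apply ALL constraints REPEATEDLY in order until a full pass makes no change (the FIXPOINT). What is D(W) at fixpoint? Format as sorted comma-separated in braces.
pass 0 (initial): D(W)={3,4,5,6,7}
pass 1: U {3,4,5,6,7}->{}; W {3,4,5,6,7}->{}; Z {3,4,5,6,7}->{}
pass 2: no change
Fixpoint after 2 passes: D(W) = {}

Answer: {}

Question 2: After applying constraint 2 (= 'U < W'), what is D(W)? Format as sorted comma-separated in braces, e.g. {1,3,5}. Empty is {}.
Answer: {5,6}

Derivation:
Constraint 1 (W < U) on D(W)={3,4,5,6,7} D(U)={3,4,5,6,7}: W {3,4,5,6,7}->{3,4,5,6}; U {3,4,5,6,7}->{4,5,6,7}
Constraint 2 (U < W) on D(U)={4,5,6,7} D(W)={3,4,5,6}: U {4,5,6,7}->{4,5}; W {3,4,5,6}->{5,6}
So after constraint 2: D(W) = {5,6}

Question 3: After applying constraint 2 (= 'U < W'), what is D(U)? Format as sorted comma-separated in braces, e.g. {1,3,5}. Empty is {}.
Answer: {4,5}

Derivation:
Constraint 1 (W < U) on D(W)={3,4,5,6,7} D(U)={3,4,5,6,7}: W {3,4,5,6,7}->{3,4,5,6}; U {3,4,5,6,7}->{4,5,6,7}
Constraint 2 (U < W) on D(U)={4,5,6,7} D(W)={3,4,5,6}: U {4,5,6,7}->{4,5}; W {3,4,5,6}->{5,6}
So after constraint 2: D(U) = {4,5}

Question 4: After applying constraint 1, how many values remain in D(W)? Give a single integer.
Answer: 4

Derivation:
Constraint 1 (W < U) on D(W)={3,4,5,6,7} D(U)={3,4,5,6,7}: W {3,4,5,6,7}->{3,4,5,6}; U {3,4,5,6,7}->{4,5,6,7}
So after constraint 1: D(W)={3,4,5,6}, size = 4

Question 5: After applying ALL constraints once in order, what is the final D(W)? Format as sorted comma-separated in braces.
Answer: {}

Derivation:
Constraint 1 (W < U) on D(W)={3,4,5,6,7} D(U)={3,4,5,6,7}: W {3,4,5,6,7}->{3,4,5,6}; U {3,4,5,6,7}->{4,5,6,7}
Constraint 2 (U < W) on D(U)={4,5,6,7} D(W)={3,4,5,6}: U {4,5,6,7}->{4,5}; W {3,4,5,6}->{5,6}
Constraint 3 (U + Z = W) on D(U)={4,5} D(Z)={3,4,5,6,7} D(W)={5,6}: U {4,5}->{}; Z {3,4,5,6,7}->{}; W {5,6}->{}
So after all 3 constraints: D(W) = {}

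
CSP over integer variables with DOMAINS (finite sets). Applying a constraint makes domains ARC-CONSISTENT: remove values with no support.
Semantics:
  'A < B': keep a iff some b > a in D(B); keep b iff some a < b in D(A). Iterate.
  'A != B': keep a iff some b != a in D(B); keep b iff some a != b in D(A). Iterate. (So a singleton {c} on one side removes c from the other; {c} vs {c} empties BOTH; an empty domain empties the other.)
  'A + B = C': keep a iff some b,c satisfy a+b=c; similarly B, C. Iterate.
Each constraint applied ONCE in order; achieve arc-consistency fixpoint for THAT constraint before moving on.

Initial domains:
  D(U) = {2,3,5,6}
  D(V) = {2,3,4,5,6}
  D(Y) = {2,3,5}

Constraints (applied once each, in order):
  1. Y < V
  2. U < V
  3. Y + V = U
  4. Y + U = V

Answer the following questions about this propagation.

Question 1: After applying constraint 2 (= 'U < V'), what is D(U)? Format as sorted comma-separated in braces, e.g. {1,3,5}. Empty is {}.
Answer: {2,3,5}

Derivation:
Constraint 1 (Y < V) on D(Y)={2,3,5} D(V)={2,3,4,5,6}: V {2,3,4,5,6}->{3,4,5,6}
Constraint 2 (U < V) on D(U)={2,3,5,6} D(V)={3,4,5,6}: U {2,3,5,6}->{2,3,5}
So after constraint 2: D(U) = {2,3,5}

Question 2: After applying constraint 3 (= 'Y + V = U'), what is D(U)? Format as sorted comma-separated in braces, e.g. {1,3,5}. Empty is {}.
Constraint 1 (Y < V) on D(Y)={2,3,5} D(V)={2,3,4,5,6}: V {2,3,4,5,6}->{3,4,5,6}
Constraint 2 (U < V) on D(U)={2,3,5,6} D(V)={3,4,5,6}: U {2,3,5,6}->{2,3,5}
Constraint 3 (Y + V = U) on D(Y)={2,3,5} D(V)={3,4,5,6} D(U)={2,3,5}: Y {2,3,5}->{2}; V {3,4,5,6}->{3}; U {2,3,5}->{5}
So after constraint 3: D(U) = {5}

Answer: {5}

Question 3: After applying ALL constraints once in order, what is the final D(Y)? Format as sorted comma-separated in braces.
Answer: {}

Derivation:
Constraint 1 (Y < V) on D(Y)={2,3,5} D(V)={2,3,4,5,6}: V {2,3,4,5,6}->{3,4,5,6}
Constraint 2 (U < V) on D(U)={2,3,5,6} D(V)={3,4,5,6}: U {2,3,5,6}->{2,3,5}
Constraint 3 (Y + V = U) on D(Y)={2,3,5} D(V)={3,4,5,6} D(U)={2,3,5}: Y {2,3,5}->{2}; V {3,4,5,6}->{3}; U {2,3,5}->{5}
Constraint 4 (Y + U = V) on D(Y)={2} D(U)={5} D(V)={3}: Y {2}->{}; U {5}->{}; V {3}->{}
So after all 4 constraints: D(Y) = {}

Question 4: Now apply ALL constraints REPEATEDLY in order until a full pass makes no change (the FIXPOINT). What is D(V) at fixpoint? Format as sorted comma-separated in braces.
Answer: {}

Derivation:
pass 0 (initial): D(V)={2,3,4,5,6}
pass 1: U {2,3,5,6}->{}; V {2,3,4,5,6}->{}; Y {2,3,5}->{}
pass 2: no change
Fixpoint after 2 passes: D(V) = {}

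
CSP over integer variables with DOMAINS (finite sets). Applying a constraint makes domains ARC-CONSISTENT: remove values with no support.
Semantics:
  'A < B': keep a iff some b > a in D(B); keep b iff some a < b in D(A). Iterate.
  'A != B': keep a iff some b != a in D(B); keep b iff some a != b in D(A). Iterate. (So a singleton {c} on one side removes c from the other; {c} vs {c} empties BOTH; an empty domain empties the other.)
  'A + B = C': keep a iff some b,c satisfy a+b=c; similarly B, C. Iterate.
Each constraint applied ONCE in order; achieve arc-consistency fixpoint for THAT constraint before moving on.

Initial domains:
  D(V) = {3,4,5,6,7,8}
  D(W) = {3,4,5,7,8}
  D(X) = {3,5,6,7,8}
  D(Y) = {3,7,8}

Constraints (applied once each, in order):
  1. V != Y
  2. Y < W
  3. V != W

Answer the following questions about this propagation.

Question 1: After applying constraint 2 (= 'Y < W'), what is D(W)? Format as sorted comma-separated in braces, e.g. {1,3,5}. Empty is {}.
Constraint 1 (V != Y) on D(V)={3,4,5,6,7,8} D(Y)={3,7,8}: no change
Constraint 2 (Y < W) on D(Y)={3,7,8} D(W)={3,4,5,7,8}: Y {3,7,8}->{3,7}; W {3,4,5,7,8}->{4,5,7,8}
So after constraint 2: D(W) = {4,5,7,8}

Answer: {4,5,7,8}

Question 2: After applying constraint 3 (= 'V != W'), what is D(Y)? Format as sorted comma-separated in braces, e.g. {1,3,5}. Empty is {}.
Answer: {3,7}

Derivation:
Constraint 1 (V != Y) on D(V)={3,4,5,6,7,8} D(Y)={3,7,8}: no change
Constraint 2 (Y < W) on D(Y)={3,7,8} D(W)={3,4,5,7,8}: Y {3,7,8}->{3,7}; W {3,4,5,7,8}->{4,5,7,8}
Constraint 3 (V != W) on D(V)={3,4,5,6,7,8} D(W)={4,5,7,8}: no change
So after constraint 3: D(Y) = {3,7}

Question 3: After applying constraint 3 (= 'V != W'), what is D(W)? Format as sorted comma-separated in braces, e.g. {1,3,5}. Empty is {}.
Constraint 1 (V != Y) on D(V)={3,4,5,6,7,8} D(Y)={3,7,8}: no change
Constraint 2 (Y < W) on D(Y)={3,7,8} D(W)={3,4,5,7,8}: Y {3,7,8}->{3,7}; W {3,4,5,7,8}->{4,5,7,8}
Constraint 3 (V != W) on D(V)={3,4,5,6,7,8} D(W)={4,5,7,8}: no change
So after constraint 3: D(W) = {4,5,7,8}

Answer: {4,5,7,8}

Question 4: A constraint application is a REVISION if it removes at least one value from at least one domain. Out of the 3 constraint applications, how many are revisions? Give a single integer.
Answer: 1

Derivation:
Constraint 1 (V != Y) on D(V)={3,4,5,6,7,8} D(Y)={3,7,8}: no change => not a revision
Constraint 2 (Y < W) on D(Y)={3,7,8} D(W)={3,4,5,7,8}: Y {3,7,8}->{3,7}; W {3,4,5,7,8}->{4,5,7,8} => REVISION
Constraint 3 (V != W) on D(V)={3,4,5,6,7,8} D(W)={4,5,7,8}: no change => not a revision
Total revisions = 1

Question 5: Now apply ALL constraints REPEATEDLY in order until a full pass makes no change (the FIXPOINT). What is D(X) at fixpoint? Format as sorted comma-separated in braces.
pass 0 (initial): D(X)={3,5,6,7,8}
pass 1: W {3,4,5,7,8}->{4,5,7,8}; Y {3,7,8}->{3,7}
pass 2: no change
Fixpoint after 2 passes: D(X) = {3,5,6,7,8}

Answer: {3,5,6,7,8}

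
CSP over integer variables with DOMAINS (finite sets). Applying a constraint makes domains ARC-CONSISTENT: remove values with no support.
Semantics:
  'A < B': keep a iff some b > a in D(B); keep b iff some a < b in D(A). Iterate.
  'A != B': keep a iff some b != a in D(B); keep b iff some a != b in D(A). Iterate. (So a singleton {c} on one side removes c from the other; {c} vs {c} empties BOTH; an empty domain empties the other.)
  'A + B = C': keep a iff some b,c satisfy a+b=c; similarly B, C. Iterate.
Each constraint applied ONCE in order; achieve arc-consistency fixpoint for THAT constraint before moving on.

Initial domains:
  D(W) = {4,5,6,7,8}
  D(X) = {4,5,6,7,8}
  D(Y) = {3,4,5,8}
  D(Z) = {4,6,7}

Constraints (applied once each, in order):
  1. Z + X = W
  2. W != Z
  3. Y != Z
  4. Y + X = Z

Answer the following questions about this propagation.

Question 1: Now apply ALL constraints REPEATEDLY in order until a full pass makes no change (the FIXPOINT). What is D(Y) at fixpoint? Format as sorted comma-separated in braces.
pass 0 (initial): D(Y)={3,4,5,8}
pass 1: W {4,5,6,7,8}->{8}; X {4,5,6,7,8}->{}; Y {3,4,5,8}->{}; Z {4,6,7}->{}
pass 2: W {8}->{}
pass 3: no change
Fixpoint after 3 passes: D(Y) = {}

Answer: {}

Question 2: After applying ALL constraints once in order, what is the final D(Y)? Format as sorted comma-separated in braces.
Answer: {}

Derivation:
Constraint 1 (Z + X = W) on D(Z)={4,6,7} D(X)={4,5,6,7,8} D(W)={4,5,6,7,8}: Z {4,6,7}->{4}; X {4,5,6,7,8}->{4}; W {4,5,6,7,8}->{8}
Constraint 2 (W != Z) on D(W)={8} D(Z)={4}: no change
Constraint 3 (Y != Z) on D(Y)={3,4,5,8} D(Z)={4}: Y {3,4,5,8}->{3,5,8}
Constraint 4 (Y + X = Z) on D(Y)={3,5,8} D(X)={4} D(Z)={4}: Y {3,5,8}->{}; X {4}->{}; Z {4}->{}
So after all 4 constraints: D(Y) = {}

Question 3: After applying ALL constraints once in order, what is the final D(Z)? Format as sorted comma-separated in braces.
Answer: {}

Derivation:
Constraint 1 (Z + X = W) on D(Z)={4,6,7} D(X)={4,5,6,7,8} D(W)={4,5,6,7,8}: Z {4,6,7}->{4}; X {4,5,6,7,8}->{4}; W {4,5,6,7,8}->{8}
Constraint 2 (W != Z) on D(W)={8} D(Z)={4}: no change
Constraint 3 (Y != Z) on D(Y)={3,4,5,8} D(Z)={4}: Y {3,4,5,8}->{3,5,8}
Constraint 4 (Y + X = Z) on D(Y)={3,5,8} D(X)={4} D(Z)={4}: Y {3,5,8}->{}; X {4}->{}; Z {4}->{}
So after all 4 constraints: D(Z) = {}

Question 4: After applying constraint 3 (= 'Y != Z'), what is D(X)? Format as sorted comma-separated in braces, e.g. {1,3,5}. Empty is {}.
Answer: {4}

Derivation:
Constraint 1 (Z + X = W) on D(Z)={4,6,7} D(X)={4,5,6,7,8} D(W)={4,5,6,7,8}: Z {4,6,7}->{4}; X {4,5,6,7,8}->{4}; W {4,5,6,7,8}->{8}
Constraint 2 (W != Z) on D(W)={8} D(Z)={4}: no change
Constraint 3 (Y != Z) on D(Y)={3,4,5,8} D(Z)={4}: Y {3,4,5,8}->{3,5,8}
So after constraint 3: D(X) = {4}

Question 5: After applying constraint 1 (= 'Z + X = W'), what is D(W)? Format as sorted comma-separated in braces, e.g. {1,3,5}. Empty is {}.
Answer: {8}

Derivation:
Constraint 1 (Z + X = W) on D(Z)={4,6,7} D(X)={4,5,6,7,8} D(W)={4,5,6,7,8}: Z {4,6,7}->{4}; X {4,5,6,7,8}->{4}; W {4,5,6,7,8}->{8}
So after constraint 1: D(W) = {8}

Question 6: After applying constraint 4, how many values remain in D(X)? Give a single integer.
Constraint 1 (Z + X = W) on D(Z)={4,6,7} D(X)={4,5,6,7,8} D(W)={4,5,6,7,8}: Z {4,6,7}->{4}; X {4,5,6,7,8}->{4}; W {4,5,6,7,8}->{8}
Constraint 2 (W != Z) on D(W)={8} D(Z)={4}: no change
Constraint 3 (Y != Z) on D(Y)={3,4,5,8} D(Z)={4}: Y {3,4,5,8}->{3,5,8}
Constraint 4 (Y + X = Z) on D(Y)={3,5,8} D(X)={4} D(Z)={4}: Y {3,5,8}->{}; X {4}->{}; Z {4}->{}
So after constraint 4: D(X)={}, size = 0

Answer: 0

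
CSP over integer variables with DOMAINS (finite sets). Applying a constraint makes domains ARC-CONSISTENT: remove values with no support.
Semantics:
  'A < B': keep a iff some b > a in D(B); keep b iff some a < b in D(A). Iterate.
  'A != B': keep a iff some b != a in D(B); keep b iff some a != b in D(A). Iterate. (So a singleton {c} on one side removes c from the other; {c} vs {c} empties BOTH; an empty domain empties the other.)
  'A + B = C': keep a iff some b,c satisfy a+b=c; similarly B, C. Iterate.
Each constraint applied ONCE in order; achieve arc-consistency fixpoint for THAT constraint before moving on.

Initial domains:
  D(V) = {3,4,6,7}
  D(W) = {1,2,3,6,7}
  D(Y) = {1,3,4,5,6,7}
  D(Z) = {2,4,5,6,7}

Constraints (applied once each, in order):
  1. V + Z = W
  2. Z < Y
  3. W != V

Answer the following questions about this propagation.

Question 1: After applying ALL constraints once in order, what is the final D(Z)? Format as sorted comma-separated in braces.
Constraint 1 (V + Z = W) on D(V)={3,4,6,7} D(Z)={2,4,5,6,7} D(W)={1,2,3,6,7}: V {3,4,6,7}->{3,4}; Z {2,4,5,6,7}->{2,4}; W {1,2,3,6,7}->{6,7}
Constraint 2 (Z < Y) on D(Z)={2,4} D(Y)={1,3,4,5,6,7}: Y {1,3,4,5,6,7}->{3,4,5,6,7}
Constraint 3 (W != V) on D(W)={6,7} D(V)={3,4}: no change
So after all 3 constraints: D(Z) = {2,4}

Answer: {2,4}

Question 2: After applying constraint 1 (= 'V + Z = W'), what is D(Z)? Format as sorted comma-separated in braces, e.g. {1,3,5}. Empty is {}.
Answer: {2,4}

Derivation:
Constraint 1 (V + Z = W) on D(V)={3,4,6,7} D(Z)={2,4,5,6,7} D(W)={1,2,3,6,7}: V {3,4,6,7}->{3,4}; Z {2,4,5,6,7}->{2,4}; W {1,2,3,6,7}->{6,7}
So after constraint 1: D(Z) = {2,4}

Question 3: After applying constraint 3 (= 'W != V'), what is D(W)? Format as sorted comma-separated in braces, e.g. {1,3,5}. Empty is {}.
Constraint 1 (V + Z = W) on D(V)={3,4,6,7} D(Z)={2,4,5,6,7} D(W)={1,2,3,6,7}: V {3,4,6,7}->{3,4}; Z {2,4,5,6,7}->{2,4}; W {1,2,3,6,7}->{6,7}
Constraint 2 (Z < Y) on D(Z)={2,4} D(Y)={1,3,4,5,6,7}: Y {1,3,4,5,6,7}->{3,4,5,6,7}
Constraint 3 (W != V) on D(W)={6,7} D(V)={3,4}: no change
So after constraint 3: D(W) = {6,7}

Answer: {6,7}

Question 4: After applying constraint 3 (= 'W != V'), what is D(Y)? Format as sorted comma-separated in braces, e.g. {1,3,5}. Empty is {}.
Answer: {3,4,5,6,7}

Derivation:
Constraint 1 (V + Z = W) on D(V)={3,4,6,7} D(Z)={2,4,5,6,7} D(W)={1,2,3,6,7}: V {3,4,6,7}->{3,4}; Z {2,4,5,6,7}->{2,4}; W {1,2,3,6,7}->{6,7}
Constraint 2 (Z < Y) on D(Z)={2,4} D(Y)={1,3,4,5,6,7}: Y {1,3,4,5,6,7}->{3,4,5,6,7}
Constraint 3 (W != V) on D(W)={6,7} D(V)={3,4}: no change
So after constraint 3: D(Y) = {3,4,5,6,7}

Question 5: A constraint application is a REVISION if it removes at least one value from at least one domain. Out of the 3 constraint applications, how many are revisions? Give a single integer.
Constraint 1 (V + Z = W) on D(V)={3,4,6,7} D(Z)={2,4,5,6,7} D(W)={1,2,3,6,7}: V {3,4,6,7}->{3,4}; Z {2,4,5,6,7}->{2,4}; W {1,2,3,6,7}->{6,7} => REVISION
Constraint 2 (Z < Y) on D(Z)={2,4} D(Y)={1,3,4,5,6,7}: Y {1,3,4,5,6,7}->{3,4,5,6,7} => REVISION
Constraint 3 (W != V) on D(W)={6,7} D(V)={3,4}: no change => not a revision
Total revisions = 2

Answer: 2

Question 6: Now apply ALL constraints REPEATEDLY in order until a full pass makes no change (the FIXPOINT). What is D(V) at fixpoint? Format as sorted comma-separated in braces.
Answer: {3,4}

Derivation:
pass 0 (initial): D(V)={3,4,6,7}
pass 1: V {3,4,6,7}->{3,4}; W {1,2,3,6,7}->{6,7}; Y {1,3,4,5,6,7}->{3,4,5,6,7}; Z {2,4,5,6,7}->{2,4}
pass 2: no change
Fixpoint after 2 passes: D(V) = {3,4}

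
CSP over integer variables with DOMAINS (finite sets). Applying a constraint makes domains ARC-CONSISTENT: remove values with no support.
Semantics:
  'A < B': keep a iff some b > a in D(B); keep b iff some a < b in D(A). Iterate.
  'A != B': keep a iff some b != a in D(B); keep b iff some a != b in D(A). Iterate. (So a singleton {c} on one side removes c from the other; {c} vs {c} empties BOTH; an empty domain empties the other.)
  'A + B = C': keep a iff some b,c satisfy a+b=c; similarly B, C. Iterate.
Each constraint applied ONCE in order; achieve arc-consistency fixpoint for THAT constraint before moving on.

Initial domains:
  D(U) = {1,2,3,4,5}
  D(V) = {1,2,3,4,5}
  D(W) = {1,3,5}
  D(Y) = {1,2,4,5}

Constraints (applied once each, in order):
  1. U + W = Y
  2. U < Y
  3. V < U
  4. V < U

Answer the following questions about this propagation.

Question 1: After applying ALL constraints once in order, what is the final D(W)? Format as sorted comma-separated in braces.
Answer: {1,3}

Derivation:
Constraint 1 (U + W = Y) on D(U)={1,2,3,4,5} D(W)={1,3,5} D(Y)={1,2,4,5}: U {1,2,3,4,5}->{1,2,3,4}; W {1,3,5}->{1,3}; Y {1,2,4,5}->{2,4,5}
Constraint 2 (U < Y) on D(U)={1,2,3,4} D(Y)={2,4,5}: no change
Constraint 3 (V < U) on D(V)={1,2,3,4,5} D(U)={1,2,3,4}: V {1,2,3,4,5}->{1,2,3}; U {1,2,3,4}->{2,3,4}
Constraint 4 (V < U) on D(V)={1,2,3} D(U)={2,3,4}: no change
So after all 4 constraints: D(W) = {1,3}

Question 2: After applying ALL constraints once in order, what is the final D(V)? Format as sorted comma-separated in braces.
Answer: {1,2,3}

Derivation:
Constraint 1 (U + W = Y) on D(U)={1,2,3,4,5} D(W)={1,3,5} D(Y)={1,2,4,5}: U {1,2,3,4,5}->{1,2,3,4}; W {1,3,5}->{1,3}; Y {1,2,4,5}->{2,4,5}
Constraint 2 (U < Y) on D(U)={1,2,3,4} D(Y)={2,4,5}: no change
Constraint 3 (V < U) on D(V)={1,2,3,4,5} D(U)={1,2,3,4}: V {1,2,3,4,5}->{1,2,3}; U {1,2,3,4}->{2,3,4}
Constraint 4 (V < U) on D(V)={1,2,3} D(U)={2,3,4}: no change
So after all 4 constraints: D(V) = {1,2,3}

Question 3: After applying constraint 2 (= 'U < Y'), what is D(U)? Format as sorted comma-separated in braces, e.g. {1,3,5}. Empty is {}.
Answer: {1,2,3,4}

Derivation:
Constraint 1 (U + W = Y) on D(U)={1,2,3,4,5} D(W)={1,3,5} D(Y)={1,2,4,5}: U {1,2,3,4,5}->{1,2,3,4}; W {1,3,5}->{1,3}; Y {1,2,4,5}->{2,4,5}
Constraint 2 (U < Y) on D(U)={1,2,3,4} D(Y)={2,4,5}: no change
So after constraint 2: D(U) = {1,2,3,4}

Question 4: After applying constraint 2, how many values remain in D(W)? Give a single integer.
Answer: 2

Derivation:
Constraint 1 (U + W = Y) on D(U)={1,2,3,4,5} D(W)={1,3,5} D(Y)={1,2,4,5}: U {1,2,3,4,5}->{1,2,3,4}; W {1,3,5}->{1,3}; Y {1,2,4,5}->{2,4,5}
Constraint 2 (U < Y) on D(U)={1,2,3,4} D(Y)={2,4,5}: no change
So after constraint 2: D(W)={1,3}, size = 2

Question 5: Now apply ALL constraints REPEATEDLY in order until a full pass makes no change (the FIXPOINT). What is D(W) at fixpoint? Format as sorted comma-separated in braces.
pass 0 (initial): D(W)={1,3,5}
pass 1: U {1,2,3,4,5}->{2,3,4}; V {1,2,3,4,5}->{1,2,3}; W {1,3,5}->{1,3}; Y {1,2,4,5}->{2,4,5}
pass 2: Y {2,4,5}->{4,5}
pass 3: no change
Fixpoint after 3 passes: D(W) = {1,3}

Answer: {1,3}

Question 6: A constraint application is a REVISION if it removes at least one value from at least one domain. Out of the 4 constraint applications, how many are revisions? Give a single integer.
Answer: 2

Derivation:
Constraint 1 (U + W = Y) on D(U)={1,2,3,4,5} D(W)={1,3,5} D(Y)={1,2,4,5}: U {1,2,3,4,5}->{1,2,3,4}; W {1,3,5}->{1,3}; Y {1,2,4,5}->{2,4,5} => REVISION
Constraint 2 (U < Y) on D(U)={1,2,3,4} D(Y)={2,4,5}: no change => not a revision
Constraint 3 (V < U) on D(V)={1,2,3,4,5} D(U)={1,2,3,4}: V {1,2,3,4,5}->{1,2,3}; U {1,2,3,4}->{2,3,4} => REVISION
Constraint 4 (V < U) on D(V)={1,2,3} D(U)={2,3,4}: no change => not a revision
Total revisions = 2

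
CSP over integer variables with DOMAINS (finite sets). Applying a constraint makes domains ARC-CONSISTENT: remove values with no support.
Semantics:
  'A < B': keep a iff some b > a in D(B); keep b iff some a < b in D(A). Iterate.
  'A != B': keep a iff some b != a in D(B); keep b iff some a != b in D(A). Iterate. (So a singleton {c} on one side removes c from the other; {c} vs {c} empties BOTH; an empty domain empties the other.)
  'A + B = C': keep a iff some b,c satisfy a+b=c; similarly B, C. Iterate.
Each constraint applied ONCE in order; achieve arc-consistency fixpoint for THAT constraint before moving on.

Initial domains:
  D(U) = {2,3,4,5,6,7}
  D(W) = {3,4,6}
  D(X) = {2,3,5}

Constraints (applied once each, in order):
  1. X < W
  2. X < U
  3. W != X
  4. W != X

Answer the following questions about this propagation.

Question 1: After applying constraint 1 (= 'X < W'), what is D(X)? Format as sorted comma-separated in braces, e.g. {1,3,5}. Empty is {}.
Constraint 1 (X < W) on D(X)={2,3,5} D(W)={3,4,6}: no change
So after constraint 1: D(X) = {2,3,5}

Answer: {2,3,5}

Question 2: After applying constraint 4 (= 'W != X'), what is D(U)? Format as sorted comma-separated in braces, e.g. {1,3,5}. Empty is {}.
Answer: {3,4,5,6,7}

Derivation:
Constraint 1 (X < W) on D(X)={2,3,5} D(W)={3,4,6}: no change
Constraint 2 (X < U) on D(X)={2,3,5} D(U)={2,3,4,5,6,7}: U {2,3,4,5,6,7}->{3,4,5,6,7}
Constraint 3 (W != X) on D(W)={3,4,6} D(X)={2,3,5}: no change
Constraint 4 (W != X) on D(W)={3,4,6} D(X)={2,3,5}: no change
So after constraint 4: D(U) = {3,4,5,6,7}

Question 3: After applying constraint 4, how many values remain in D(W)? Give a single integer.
Constraint 1 (X < W) on D(X)={2,3,5} D(W)={3,4,6}: no change
Constraint 2 (X < U) on D(X)={2,3,5} D(U)={2,3,4,5,6,7}: U {2,3,4,5,6,7}->{3,4,5,6,7}
Constraint 3 (W != X) on D(W)={3,4,6} D(X)={2,3,5}: no change
Constraint 4 (W != X) on D(W)={3,4,6} D(X)={2,3,5}: no change
So after constraint 4: D(W)={3,4,6}, size = 3

Answer: 3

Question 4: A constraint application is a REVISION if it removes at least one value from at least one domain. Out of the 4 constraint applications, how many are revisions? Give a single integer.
Answer: 1

Derivation:
Constraint 1 (X < W) on D(X)={2,3,5} D(W)={3,4,6}: no change => not a revision
Constraint 2 (X < U) on D(X)={2,3,5} D(U)={2,3,4,5,6,7}: U {2,3,4,5,6,7}->{3,4,5,6,7} => REVISION
Constraint 3 (W != X) on D(W)={3,4,6} D(X)={2,3,5}: no change => not a revision
Constraint 4 (W != X) on D(W)={3,4,6} D(X)={2,3,5}: no change => not a revision
Total revisions = 1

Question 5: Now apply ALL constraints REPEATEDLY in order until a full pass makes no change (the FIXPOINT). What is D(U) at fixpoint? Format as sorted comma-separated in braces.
Answer: {3,4,5,6,7}

Derivation:
pass 0 (initial): D(U)={2,3,4,5,6,7}
pass 1: U {2,3,4,5,6,7}->{3,4,5,6,7}
pass 2: no change
Fixpoint after 2 passes: D(U) = {3,4,5,6,7}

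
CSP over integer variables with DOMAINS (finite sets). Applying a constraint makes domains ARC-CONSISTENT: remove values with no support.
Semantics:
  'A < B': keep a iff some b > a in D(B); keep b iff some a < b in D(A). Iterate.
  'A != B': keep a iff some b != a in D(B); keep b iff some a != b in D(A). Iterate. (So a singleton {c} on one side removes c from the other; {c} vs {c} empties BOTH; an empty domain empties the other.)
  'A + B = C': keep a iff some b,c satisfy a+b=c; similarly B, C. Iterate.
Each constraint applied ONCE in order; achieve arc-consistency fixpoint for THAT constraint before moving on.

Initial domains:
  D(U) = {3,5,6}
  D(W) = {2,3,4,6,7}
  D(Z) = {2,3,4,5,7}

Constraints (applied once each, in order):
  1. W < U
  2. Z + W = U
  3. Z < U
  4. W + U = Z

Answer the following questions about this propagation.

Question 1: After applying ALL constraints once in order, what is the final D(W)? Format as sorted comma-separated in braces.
Answer: {}

Derivation:
Constraint 1 (W < U) on D(W)={2,3,4,6,7} D(U)={3,5,6}: W {2,3,4,6,7}->{2,3,4}
Constraint 2 (Z + W = U) on D(Z)={2,3,4,5,7} D(W)={2,3,4} D(U)={3,5,6}: Z {2,3,4,5,7}->{2,3,4}; U {3,5,6}->{5,6}
Constraint 3 (Z < U) on D(Z)={2,3,4} D(U)={5,6}: no change
Constraint 4 (W + U = Z) on D(W)={2,3,4} D(U)={5,6} D(Z)={2,3,4}: W {2,3,4}->{}; U {5,6}->{}; Z {2,3,4}->{}
So after all 4 constraints: D(W) = {}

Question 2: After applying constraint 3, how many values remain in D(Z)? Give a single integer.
Constraint 1 (W < U) on D(W)={2,3,4,6,7} D(U)={3,5,6}: W {2,3,4,6,7}->{2,3,4}
Constraint 2 (Z + W = U) on D(Z)={2,3,4,5,7} D(W)={2,3,4} D(U)={3,5,6}: Z {2,3,4,5,7}->{2,3,4}; U {3,5,6}->{5,6}
Constraint 3 (Z < U) on D(Z)={2,3,4} D(U)={5,6}: no change
So after constraint 3: D(Z)={2,3,4}, size = 3

Answer: 3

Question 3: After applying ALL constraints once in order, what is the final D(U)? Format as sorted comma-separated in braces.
Constraint 1 (W < U) on D(W)={2,3,4,6,7} D(U)={3,5,6}: W {2,3,4,6,7}->{2,3,4}
Constraint 2 (Z + W = U) on D(Z)={2,3,4,5,7} D(W)={2,3,4} D(U)={3,5,6}: Z {2,3,4,5,7}->{2,3,4}; U {3,5,6}->{5,6}
Constraint 3 (Z < U) on D(Z)={2,3,4} D(U)={5,6}: no change
Constraint 4 (W + U = Z) on D(W)={2,3,4} D(U)={5,6} D(Z)={2,3,4}: W {2,3,4}->{}; U {5,6}->{}; Z {2,3,4}->{}
So after all 4 constraints: D(U) = {}

Answer: {}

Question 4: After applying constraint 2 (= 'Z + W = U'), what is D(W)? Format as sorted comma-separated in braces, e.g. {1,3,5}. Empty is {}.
Answer: {2,3,4}

Derivation:
Constraint 1 (W < U) on D(W)={2,3,4,6,7} D(U)={3,5,6}: W {2,3,4,6,7}->{2,3,4}
Constraint 2 (Z + W = U) on D(Z)={2,3,4,5,7} D(W)={2,3,4} D(U)={3,5,6}: Z {2,3,4,5,7}->{2,3,4}; U {3,5,6}->{5,6}
So after constraint 2: D(W) = {2,3,4}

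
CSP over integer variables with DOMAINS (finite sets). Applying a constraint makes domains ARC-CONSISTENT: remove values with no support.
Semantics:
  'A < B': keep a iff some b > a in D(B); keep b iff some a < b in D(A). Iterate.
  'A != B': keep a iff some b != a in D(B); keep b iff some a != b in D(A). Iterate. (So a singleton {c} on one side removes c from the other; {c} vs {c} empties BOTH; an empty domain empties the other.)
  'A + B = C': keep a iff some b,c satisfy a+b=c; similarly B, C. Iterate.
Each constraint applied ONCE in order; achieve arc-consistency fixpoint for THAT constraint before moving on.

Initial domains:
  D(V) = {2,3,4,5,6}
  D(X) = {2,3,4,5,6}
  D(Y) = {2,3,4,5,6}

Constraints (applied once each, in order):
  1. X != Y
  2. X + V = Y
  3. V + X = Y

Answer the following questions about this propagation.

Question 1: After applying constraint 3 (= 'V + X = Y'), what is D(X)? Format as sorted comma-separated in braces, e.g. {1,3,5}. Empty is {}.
Answer: {2,3,4}

Derivation:
Constraint 1 (X != Y) on D(X)={2,3,4,5,6} D(Y)={2,3,4,5,6}: no change
Constraint 2 (X + V = Y) on D(X)={2,3,4,5,6} D(V)={2,3,4,5,6} D(Y)={2,3,4,5,6}: X {2,3,4,5,6}->{2,3,4}; V {2,3,4,5,6}->{2,3,4}; Y {2,3,4,5,6}->{4,5,6}
Constraint 3 (V + X = Y) on D(V)={2,3,4} D(X)={2,3,4} D(Y)={4,5,6}: no change
So after constraint 3: D(X) = {2,3,4}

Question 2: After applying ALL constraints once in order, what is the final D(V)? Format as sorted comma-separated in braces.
Constraint 1 (X != Y) on D(X)={2,3,4,5,6} D(Y)={2,3,4,5,6}: no change
Constraint 2 (X + V = Y) on D(X)={2,3,4,5,6} D(V)={2,3,4,5,6} D(Y)={2,3,4,5,6}: X {2,3,4,5,6}->{2,3,4}; V {2,3,4,5,6}->{2,3,4}; Y {2,3,4,5,6}->{4,5,6}
Constraint 3 (V + X = Y) on D(V)={2,3,4} D(X)={2,3,4} D(Y)={4,5,6}: no change
So after all 3 constraints: D(V) = {2,3,4}

Answer: {2,3,4}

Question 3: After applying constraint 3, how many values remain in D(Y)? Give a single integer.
Constraint 1 (X != Y) on D(X)={2,3,4,5,6} D(Y)={2,3,4,5,6}: no change
Constraint 2 (X + V = Y) on D(X)={2,3,4,5,6} D(V)={2,3,4,5,6} D(Y)={2,3,4,5,6}: X {2,3,4,5,6}->{2,3,4}; V {2,3,4,5,6}->{2,3,4}; Y {2,3,4,5,6}->{4,5,6}
Constraint 3 (V + X = Y) on D(V)={2,3,4} D(X)={2,3,4} D(Y)={4,5,6}: no change
So after constraint 3: D(Y)={4,5,6}, size = 3

Answer: 3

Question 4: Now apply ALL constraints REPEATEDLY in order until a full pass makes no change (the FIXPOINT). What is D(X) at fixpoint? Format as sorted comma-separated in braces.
pass 0 (initial): D(X)={2,3,4,5,6}
pass 1: V {2,3,4,5,6}->{2,3,4}; X {2,3,4,5,6}->{2,3,4}; Y {2,3,4,5,6}->{4,5,6}
pass 2: no change
Fixpoint after 2 passes: D(X) = {2,3,4}

Answer: {2,3,4}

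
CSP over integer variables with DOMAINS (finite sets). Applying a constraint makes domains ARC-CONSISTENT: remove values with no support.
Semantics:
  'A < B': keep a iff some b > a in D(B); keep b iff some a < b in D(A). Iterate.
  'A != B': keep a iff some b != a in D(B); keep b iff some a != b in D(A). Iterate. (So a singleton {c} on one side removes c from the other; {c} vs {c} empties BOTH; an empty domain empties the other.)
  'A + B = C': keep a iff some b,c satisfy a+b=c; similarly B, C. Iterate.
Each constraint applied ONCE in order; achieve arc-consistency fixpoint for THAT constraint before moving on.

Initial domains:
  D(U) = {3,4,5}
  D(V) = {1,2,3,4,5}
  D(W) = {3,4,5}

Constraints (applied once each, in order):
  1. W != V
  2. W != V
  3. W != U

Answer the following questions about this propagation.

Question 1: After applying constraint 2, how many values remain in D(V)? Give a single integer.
Constraint 1 (W != V) on D(W)={3,4,5} D(V)={1,2,3,4,5}: no change
Constraint 2 (W != V) on D(W)={3,4,5} D(V)={1,2,3,4,5}: no change
So after constraint 2: D(V)={1,2,3,4,5}, size = 5

Answer: 5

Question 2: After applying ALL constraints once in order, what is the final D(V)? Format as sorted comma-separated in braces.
Constraint 1 (W != V) on D(W)={3,4,5} D(V)={1,2,3,4,5}: no change
Constraint 2 (W != V) on D(W)={3,4,5} D(V)={1,2,3,4,5}: no change
Constraint 3 (W != U) on D(W)={3,4,5} D(U)={3,4,5}: no change
So after all 3 constraints: D(V) = {1,2,3,4,5}

Answer: {1,2,3,4,5}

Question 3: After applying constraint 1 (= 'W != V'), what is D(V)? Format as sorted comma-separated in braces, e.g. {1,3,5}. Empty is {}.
Answer: {1,2,3,4,5}

Derivation:
Constraint 1 (W != V) on D(W)={3,4,5} D(V)={1,2,3,4,5}: no change
So after constraint 1: D(V) = {1,2,3,4,5}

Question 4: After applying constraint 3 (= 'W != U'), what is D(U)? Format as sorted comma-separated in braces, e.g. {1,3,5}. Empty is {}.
Constraint 1 (W != V) on D(W)={3,4,5} D(V)={1,2,3,4,5}: no change
Constraint 2 (W != V) on D(W)={3,4,5} D(V)={1,2,3,4,5}: no change
Constraint 3 (W != U) on D(W)={3,4,5} D(U)={3,4,5}: no change
So after constraint 3: D(U) = {3,4,5}

Answer: {3,4,5}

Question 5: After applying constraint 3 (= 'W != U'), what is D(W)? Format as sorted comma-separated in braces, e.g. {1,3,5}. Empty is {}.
Constraint 1 (W != V) on D(W)={3,4,5} D(V)={1,2,3,4,5}: no change
Constraint 2 (W != V) on D(W)={3,4,5} D(V)={1,2,3,4,5}: no change
Constraint 3 (W != U) on D(W)={3,4,5} D(U)={3,4,5}: no change
So after constraint 3: D(W) = {3,4,5}

Answer: {3,4,5}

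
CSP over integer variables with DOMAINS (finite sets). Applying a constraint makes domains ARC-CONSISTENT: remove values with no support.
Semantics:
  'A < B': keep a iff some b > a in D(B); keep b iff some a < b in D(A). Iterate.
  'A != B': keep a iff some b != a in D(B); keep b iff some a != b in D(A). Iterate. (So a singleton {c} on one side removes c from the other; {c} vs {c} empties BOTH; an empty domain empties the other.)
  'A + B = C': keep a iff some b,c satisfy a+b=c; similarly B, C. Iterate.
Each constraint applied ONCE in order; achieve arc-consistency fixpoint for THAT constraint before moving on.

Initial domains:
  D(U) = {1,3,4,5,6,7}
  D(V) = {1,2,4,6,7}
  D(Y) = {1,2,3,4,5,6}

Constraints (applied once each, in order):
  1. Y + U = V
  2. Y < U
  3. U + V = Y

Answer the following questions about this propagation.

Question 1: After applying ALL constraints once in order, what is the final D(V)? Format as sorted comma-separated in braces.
Constraint 1 (Y + U = V) on D(Y)={1,2,3,4,5,6} D(U)={1,3,4,5,6,7} D(V)={1,2,4,6,7}: U {1,3,4,5,6,7}->{1,3,4,5,6}; V {1,2,4,6,7}->{2,4,6,7}
Constraint 2 (Y < U) on D(Y)={1,2,3,4,5,6} D(U)={1,3,4,5,6}: Y {1,2,3,4,5,6}->{1,2,3,4,5}; U {1,3,4,5,6}->{3,4,5,6}
Constraint 3 (U + V = Y) on D(U)={3,4,5,6} D(V)={2,4,6,7} D(Y)={1,2,3,4,5}: U {3,4,5,6}->{3}; V {2,4,6,7}->{2}; Y {1,2,3,4,5}->{5}
So after all 3 constraints: D(V) = {2}

Answer: {2}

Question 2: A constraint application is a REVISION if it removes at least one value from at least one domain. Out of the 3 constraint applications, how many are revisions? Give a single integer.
Answer: 3

Derivation:
Constraint 1 (Y + U = V) on D(Y)={1,2,3,4,5,6} D(U)={1,3,4,5,6,7} D(V)={1,2,4,6,7}: U {1,3,4,5,6,7}->{1,3,4,5,6}; V {1,2,4,6,7}->{2,4,6,7} => REVISION
Constraint 2 (Y < U) on D(Y)={1,2,3,4,5,6} D(U)={1,3,4,5,6}: Y {1,2,3,4,5,6}->{1,2,3,4,5}; U {1,3,4,5,6}->{3,4,5,6} => REVISION
Constraint 3 (U + V = Y) on D(U)={3,4,5,6} D(V)={2,4,6,7} D(Y)={1,2,3,4,5}: U {3,4,5,6}->{3}; V {2,4,6,7}->{2}; Y {1,2,3,4,5}->{5} => REVISION
Total revisions = 3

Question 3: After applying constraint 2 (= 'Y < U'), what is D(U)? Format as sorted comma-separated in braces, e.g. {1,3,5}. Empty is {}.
Answer: {3,4,5,6}

Derivation:
Constraint 1 (Y + U = V) on D(Y)={1,2,3,4,5,6} D(U)={1,3,4,5,6,7} D(V)={1,2,4,6,7}: U {1,3,4,5,6,7}->{1,3,4,5,6}; V {1,2,4,6,7}->{2,4,6,7}
Constraint 2 (Y < U) on D(Y)={1,2,3,4,5,6} D(U)={1,3,4,5,6}: Y {1,2,3,4,5,6}->{1,2,3,4,5}; U {1,3,4,5,6}->{3,4,5,6}
So after constraint 2: D(U) = {3,4,5,6}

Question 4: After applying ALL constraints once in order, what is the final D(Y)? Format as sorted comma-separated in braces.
Answer: {5}

Derivation:
Constraint 1 (Y + U = V) on D(Y)={1,2,3,4,5,6} D(U)={1,3,4,5,6,7} D(V)={1,2,4,6,7}: U {1,3,4,5,6,7}->{1,3,4,5,6}; V {1,2,4,6,7}->{2,4,6,7}
Constraint 2 (Y < U) on D(Y)={1,2,3,4,5,6} D(U)={1,3,4,5,6}: Y {1,2,3,4,5,6}->{1,2,3,4,5}; U {1,3,4,5,6}->{3,4,5,6}
Constraint 3 (U + V = Y) on D(U)={3,4,5,6} D(V)={2,4,6,7} D(Y)={1,2,3,4,5}: U {3,4,5,6}->{3}; V {2,4,6,7}->{2}; Y {1,2,3,4,5}->{5}
So after all 3 constraints: D(Y) = {5}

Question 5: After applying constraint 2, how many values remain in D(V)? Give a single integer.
Answer: 4

Derivation:
Constraint 1 (Y + U = V) on D(Y)={1,2,3,4,5,6} D(U)={1,3,4,5,6,7} D(V)={1,2,4,6,7}: U {1,3,4,5,6,7}->{1,3,4,5,6}; V {1,2,4,6,7}->{2,4,6,7}
Constraint 2 (Y < U) on D(Y)={1,2,3,4,5,6} D(U)={1,3,4,5,6}: Y {1,2,3,4,5,6}->{1,2,3,4,5}; U {1,3,4,5,6}->{3,4,5,6}
So after constraint 2: D(V)={2,4,6,7}, size = 4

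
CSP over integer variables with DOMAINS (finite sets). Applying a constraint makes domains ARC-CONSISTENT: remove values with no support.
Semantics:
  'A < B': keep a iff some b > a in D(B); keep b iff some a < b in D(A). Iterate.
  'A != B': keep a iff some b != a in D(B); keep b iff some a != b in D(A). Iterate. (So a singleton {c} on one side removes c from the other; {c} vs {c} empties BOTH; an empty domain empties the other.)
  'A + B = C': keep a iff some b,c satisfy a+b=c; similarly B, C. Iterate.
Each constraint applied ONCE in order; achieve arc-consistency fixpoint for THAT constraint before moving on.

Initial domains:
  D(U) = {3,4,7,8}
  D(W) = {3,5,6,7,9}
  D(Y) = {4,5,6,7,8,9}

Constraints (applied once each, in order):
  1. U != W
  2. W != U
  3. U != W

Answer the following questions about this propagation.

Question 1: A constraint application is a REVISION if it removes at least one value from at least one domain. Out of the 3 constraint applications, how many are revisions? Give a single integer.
Answer: 0

Derivation:
Constraint 1 (U != W) on D(U)={3,4,7,8} D(W)={3,5,6,7,9}: no change => not a revision
Constraint 2 (W != U) on D(W)={3,5,6,7,9} D(U)={3,4,7,8}: no change => not a revision
Constraint 3 (U != W) on D(U)={3,4,7,8} D(W)={3,5,6,7,9}: no change => not a revision
Total revisions = 0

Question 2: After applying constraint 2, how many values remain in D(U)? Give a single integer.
Constraint 1 (U != W) on D(U)={3,4,7,8} D(W)={3,5,6,7,9}: no change
Constraint 2 (W != U) on D(W)={3,5,6,7,9} D(U)={3,4,7,8}: no change
So after constraint 2: D(U)={3,4,7,8}, size = 4

Answer: 4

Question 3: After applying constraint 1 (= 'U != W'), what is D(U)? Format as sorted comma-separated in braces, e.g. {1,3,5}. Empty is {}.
Answer: {3,4,7,8}

Derivation:
Constraint 1 (U != W) on D(U)={3,4,7,8} D(W)={3,5,6,7,9}: no change
So after constraint 1: D(U) = {3,4,7,8}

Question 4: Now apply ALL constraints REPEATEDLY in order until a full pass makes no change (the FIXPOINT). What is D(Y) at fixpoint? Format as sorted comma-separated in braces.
Answer: {4,5,6,7,8,9}

Derivation:
pass 0 (initial): D(Y)={4,5,6,7,8,9}
pass 1: no change
Fixpoint after 1 passes: D(Y) = {4,5,6,7,8,9}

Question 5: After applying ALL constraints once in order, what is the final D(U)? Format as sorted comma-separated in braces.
Constraint 1 (U != W) on D(U)={3,4,7,8} D(W)={3,5,6,7,9}: no change
Constraint 2 (W != U) on D(W)={3,5,6,7,9} D(U)={3,4,7,8}: no change
Constraint 3 (U != W) on D(U)={3,4,7,8} D(W)={3,5,6,7,9}: no change
So after all 3 constraints: D(U) = {3,4,7,8}

Answer: {3,4,7,8}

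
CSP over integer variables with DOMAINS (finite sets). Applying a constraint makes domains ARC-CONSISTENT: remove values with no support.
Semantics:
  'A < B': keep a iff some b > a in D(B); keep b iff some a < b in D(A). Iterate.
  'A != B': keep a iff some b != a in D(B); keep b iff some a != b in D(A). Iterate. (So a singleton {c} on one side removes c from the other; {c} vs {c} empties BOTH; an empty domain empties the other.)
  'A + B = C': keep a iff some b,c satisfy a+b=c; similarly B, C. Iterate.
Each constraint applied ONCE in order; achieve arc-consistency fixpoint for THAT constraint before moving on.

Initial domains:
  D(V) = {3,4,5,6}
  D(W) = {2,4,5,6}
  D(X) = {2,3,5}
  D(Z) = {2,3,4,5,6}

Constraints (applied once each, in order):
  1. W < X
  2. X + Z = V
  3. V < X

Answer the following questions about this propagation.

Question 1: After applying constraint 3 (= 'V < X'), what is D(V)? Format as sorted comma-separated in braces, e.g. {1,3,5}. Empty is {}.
Answer: {}

Derivation:
Constraint 1 (W < X) on D(W)={2,4,5,6} D(X)={2,3,5}: W {2,4,5,6}->{2,4}; X {2,3,5}->{3,5}
Constraint 2 (X + Z = V) on D(X)={3,5} D(Z)={2,3,4,5,6} D(V)={3,4,5,6}: X {3,5}->{3}; Z {2,3,4,5,6}->{2,3}; V {3,4,5,6}->{5,6}
Constraint 3 (V < X) on D(V)={5,6} D(X)={3}: V {5,6}->{}; X {3}->{}
So after constraint 3: D(V) = {}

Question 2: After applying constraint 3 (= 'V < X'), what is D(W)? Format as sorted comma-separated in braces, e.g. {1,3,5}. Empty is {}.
Constraint 1 (W < X) on D(W)={2,4,5,6} D(X)={2,3,5}: W {2,4,5,6}->{2,4}; X {2,3,5}->{3,5}
Constraint 2 (X + Z = V) on D(X)={3,5} D(Z)={2,3,4,5,6} D(V)={3,4,5,6}: X {3,5}->{3}; Z {2,3,4,5,6}->{2,3}; V {3,4,5,6}->{5,6}
Constraint 3 (V < X) on D(V)={5,6} D(X)={3}: V {5,6}->{}; X {3}->{}
So after constraint 3: D(W) = {2,4}

Answer: {2,4}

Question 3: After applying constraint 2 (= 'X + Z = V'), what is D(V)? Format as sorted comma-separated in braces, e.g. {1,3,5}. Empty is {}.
Answer: {5,6}

Derivation:
Constraint 1 (W < X) on D(W)={2,4,5,6} D(X)={2,3,5}: W {2,4,5,6}->{2,4}; X {2,3,5}->{3,5}
Constraint 2 (X + Z = V) on D(X)={3,5} D(Z)={2,3,4,5,6} D(V)={3,4,5,6}: X {3,5}->{3}; Z {2,3,4,5,6}->{2,3}; V {3,4,5,6}->{5,6}
So after constraint 2: D(V) = {5,6}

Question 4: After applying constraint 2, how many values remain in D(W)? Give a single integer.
Constraint 1 (W < X) on D(W)={2,4,5,6} D(X)={2,3,5}: W {2,4,5,6}->{2,4}; X {2,3,5}->{3,5}
Constraint 2 (X + Z = V) on D(X)={3,5} D(Z)={2,3,4,5,6} D(V)={3,4,5,6}: X {3,5}->{3}; Z {2,3,4,5,6}->{2,3}; V {3,4,5,6}->{5,6}
So after constraint 2: D(W)={2,4}, size = 2

Answer: 2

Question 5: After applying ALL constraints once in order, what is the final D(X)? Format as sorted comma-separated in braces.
Answer: {}

Derivation:
Constraint 1 (W < X) on D(W)={2,4,5,6} D(X)={2,3,5}: W {2,4,5,6}->{2,4}; X {2,3,5}->{3,5}
Constraint 2 (X + Z = V) on D(X)={3,5} D(Z)={2,3,4,5,6} D(V)={3,4,5,6}: X {3,5}->{3}; Z {2,3,4,5,6}->{2,3}; V {3,4,5,6}->{5,6}
Constraint 3 (V < X) on D(V)={5,6} D(X)={3}: V {5,6}->{}; X {3}->{}
So after all 3 constraints: D(X) = {}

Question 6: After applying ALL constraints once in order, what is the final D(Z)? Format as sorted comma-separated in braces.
Constraint 1 (W < X) on D(W)={2,4,5,6} D(X)={2,3,5}: W {2,4,5,6}->{2,4}; X {2,3,5}->{3,5}
Constraint 2 (X + Z = V) on D(X)={3,5} D(Z)={2,3,4,5,6} D(V)={3,4,5,6}: X {3,5}->{3}; Z {2,3,4,5,6}->{2,3}; V {3,4,5,6}->{5,6}
Constraint 3 (V < X) on D(V)={5,6} D(X)={3}: V {5,6}->{}; X {3}->{}
So after all 3 constraints: D(Z) = {2,3}

Answer: {2,3}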